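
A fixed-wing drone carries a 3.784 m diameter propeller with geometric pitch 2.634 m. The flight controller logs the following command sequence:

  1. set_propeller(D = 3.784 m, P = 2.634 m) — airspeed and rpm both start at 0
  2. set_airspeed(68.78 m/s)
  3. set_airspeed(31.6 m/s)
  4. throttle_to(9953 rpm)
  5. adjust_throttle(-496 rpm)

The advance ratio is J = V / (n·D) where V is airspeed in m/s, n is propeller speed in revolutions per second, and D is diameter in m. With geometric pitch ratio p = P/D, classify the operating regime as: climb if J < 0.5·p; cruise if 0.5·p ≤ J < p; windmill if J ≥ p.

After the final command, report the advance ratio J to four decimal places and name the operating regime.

set_propeller: D = 3.784 m, P = 2.634 m (p = P/D = 0.696089); state ← (V=0, rpm=0)
set_airspeed(68.78): V ← 68.78 m/s
set_airspeed(31.6): V ← 31.6 m/s
throttle_to(9953): rpm ← 9953
adjust_throttle(-496): rpm ← 9953 -496 = 9457
final state: V = 31.6 m/s, rpm = 9457 → n = rpm/60 = 157.616667 rev/s
J = V / (n·D) = 31.6 / (157.616667 × 3.784) = 0.052983
regime bands: climb J<0.3480 | cruise [0.3480, 0.6961) | windmill J≥0.6961
J = 0.0530 → climb

J = 0.0530, regime = climb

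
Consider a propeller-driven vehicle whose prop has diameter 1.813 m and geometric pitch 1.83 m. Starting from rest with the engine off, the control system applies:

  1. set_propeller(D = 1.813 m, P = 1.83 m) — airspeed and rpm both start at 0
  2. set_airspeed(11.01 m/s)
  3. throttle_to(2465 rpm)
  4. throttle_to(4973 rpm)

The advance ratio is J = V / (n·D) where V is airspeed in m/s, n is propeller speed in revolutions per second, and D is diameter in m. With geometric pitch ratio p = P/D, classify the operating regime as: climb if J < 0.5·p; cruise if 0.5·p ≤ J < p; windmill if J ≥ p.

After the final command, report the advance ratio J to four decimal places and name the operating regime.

set_propeller: D = 1.813 m, P = 1.83 m (p = P/D = 1.009377); state ← (V=0, rpm=0)
set_airspeed(11.01): V ← 11.01 m/s
throttle_to(2465): rpm ← 2465
throttle_to(4973): rpm ← 4973
final state: V = 11.01 m/s, rpm = 4973 → n = rpm/60 = 82.883333 rev/s
J = V / (n·D) = 11.01 / (82.883333 × 1.813) = 0.073269
regime bands: climb J<0.5047 | cruise [0.5047, 1.0094) | windmill J≥1.0094
J = 0.0733 → climb

J = 0.0733, regime = climb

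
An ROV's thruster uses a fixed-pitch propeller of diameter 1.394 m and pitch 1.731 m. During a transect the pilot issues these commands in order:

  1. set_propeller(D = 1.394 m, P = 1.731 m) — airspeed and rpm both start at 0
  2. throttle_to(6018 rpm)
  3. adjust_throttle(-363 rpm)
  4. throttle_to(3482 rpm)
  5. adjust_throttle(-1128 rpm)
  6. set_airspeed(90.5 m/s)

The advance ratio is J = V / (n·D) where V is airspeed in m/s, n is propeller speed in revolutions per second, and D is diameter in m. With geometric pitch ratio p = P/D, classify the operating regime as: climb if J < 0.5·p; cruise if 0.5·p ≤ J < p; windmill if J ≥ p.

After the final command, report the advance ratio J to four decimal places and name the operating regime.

J = 1.6547, regime = windmill

set_propeller: D = 1.394 m, P = 1.731 m (p = P/D = 1.241750); state ← (V=0, rpm=0)
throttle_to(6018): rpm ← 6018
adjust_throttle(-363): rpm ← 6018 -363 = 5655
throttle_to(3482): rpm ← 3482
adjust_throttle(-1128): rpm ← 3482 -1128 = 2354
set_airspeed(90.5): V ← 90.5 m/s
final state: V = 90.5 m/s, rpm = 2354 → n = rpm/60 = 39.233333 rev/s
J = V / (n·D) = 90.5 / (39.233333 × 1.394) = 1.654743
regime bands: climb J<0.6209 | cruise [0.6209, 1.2418) | windmill J≥1.2418
J = 1.6547 → windmill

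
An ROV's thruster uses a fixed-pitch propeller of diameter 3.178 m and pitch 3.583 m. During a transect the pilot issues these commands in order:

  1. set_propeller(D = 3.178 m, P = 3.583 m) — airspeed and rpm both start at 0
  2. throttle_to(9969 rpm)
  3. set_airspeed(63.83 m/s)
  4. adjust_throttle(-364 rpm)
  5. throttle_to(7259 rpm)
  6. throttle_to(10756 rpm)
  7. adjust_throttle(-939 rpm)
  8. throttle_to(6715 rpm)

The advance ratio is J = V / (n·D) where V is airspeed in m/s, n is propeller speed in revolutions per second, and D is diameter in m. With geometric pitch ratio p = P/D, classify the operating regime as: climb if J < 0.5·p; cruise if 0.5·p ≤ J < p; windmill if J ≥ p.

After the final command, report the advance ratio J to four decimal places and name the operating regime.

J = 0.1795, regime = climb

set_propeller: D = 3.178 m, P = 3.583 m (p = P/D = 1.127439); state ← (V=0, rpm=0)
throttle_to(9969): rpm ← 9969
set_airspeed(63.83): V ← 63.83 m/s
adjust_throttle(-364): rpm ← 9969 -364 = 9605
throttle_to(7259): rpm ← 7259
throttle_to(10756): rpm ← 10756
adjust_throttle(-939): rpm ← 10756 -939 = 9817
throttle_to(6715): rpm ← 6715
final state: V = 63.83 m/s, rpm = 6715 → n = rpm/60 = 111.916667 rev/s
J = V / (n·D) = 63.83 / (111.916667 × 3.178) = 0.179464
regime bands: climb J<0.5637 | cruise [0.5637, 1.1274) | windmill J≥1.1274
J = 0.1795 → climb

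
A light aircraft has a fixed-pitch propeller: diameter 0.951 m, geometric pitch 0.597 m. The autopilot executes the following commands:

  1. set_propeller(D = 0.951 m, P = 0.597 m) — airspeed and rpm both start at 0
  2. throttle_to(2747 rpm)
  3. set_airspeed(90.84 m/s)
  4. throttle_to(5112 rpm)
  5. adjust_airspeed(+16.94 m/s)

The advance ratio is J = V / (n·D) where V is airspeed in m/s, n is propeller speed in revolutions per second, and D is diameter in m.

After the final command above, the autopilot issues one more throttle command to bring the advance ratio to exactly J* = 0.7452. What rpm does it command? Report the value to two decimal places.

rpm = 9125.07

set_propeller: D = 0.951 m, P = 0.597 m (p = P/D = 0.627760); state ← (V=0, rpm=0)
throttle_to(2747): rpm ← 2747
set_airspeed(90.84): V ← 90.84 m/s
throttle_to(5112): rpm ← 5112
adjust_airspeed(+16.94): V ← 90.84 +16.94 = 107.78 m/s
final state: V = 107.78 m/s, rpm = 5112 → n = rpm/60 = 85.200000 rev/s
target J* = 0.7452; solve J* = V/(n·D) for n: n = V/(J*·D) = 107.78/(0.7452 × 0.951) = 152.084452 rev/s
rpm = 60·n = 9125.067096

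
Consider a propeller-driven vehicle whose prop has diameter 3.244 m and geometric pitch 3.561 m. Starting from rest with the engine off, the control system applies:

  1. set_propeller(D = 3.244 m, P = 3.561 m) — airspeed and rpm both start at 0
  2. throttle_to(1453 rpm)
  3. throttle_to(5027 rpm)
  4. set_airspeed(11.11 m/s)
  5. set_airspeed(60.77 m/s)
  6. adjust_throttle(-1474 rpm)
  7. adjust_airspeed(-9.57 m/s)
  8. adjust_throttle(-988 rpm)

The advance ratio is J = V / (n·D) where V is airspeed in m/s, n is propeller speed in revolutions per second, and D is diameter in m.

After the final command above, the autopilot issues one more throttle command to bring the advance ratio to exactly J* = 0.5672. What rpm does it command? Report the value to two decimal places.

set_propeller: D = 3.244 m, P = 3.561 m (p = P/D = 1.097719); state ← (V=0, rpm=0)
throttle_to(1453): rpm ← 1453
throttle_to(5027): rpm ← 5027
set_airspeed(11.11): V ← 11.11 m/s
set_airspeed(60.77): V ← 60.77 m/s
adjust_throttle(-1474): rpm ← 5027 -1474 = 3553
adjust_airspeed(-9.57): V ← 60.77 -9.57 = 51.2 m/s
adjust_throttle(-988): rpm ← 3553 -988 = 2565
final state: V = 51.2 m/s, rpm = 2565 → n = rpm/60 = 42.750000 rev/s
target J* = 0.5672; solve J* = V/(n·D) for n: n = V/(J*·D) = 51.2/(0.5672 × 3.244) = 27.826135 rev/s
rpm = 60·n = 1669.568121

rpm = 1669.57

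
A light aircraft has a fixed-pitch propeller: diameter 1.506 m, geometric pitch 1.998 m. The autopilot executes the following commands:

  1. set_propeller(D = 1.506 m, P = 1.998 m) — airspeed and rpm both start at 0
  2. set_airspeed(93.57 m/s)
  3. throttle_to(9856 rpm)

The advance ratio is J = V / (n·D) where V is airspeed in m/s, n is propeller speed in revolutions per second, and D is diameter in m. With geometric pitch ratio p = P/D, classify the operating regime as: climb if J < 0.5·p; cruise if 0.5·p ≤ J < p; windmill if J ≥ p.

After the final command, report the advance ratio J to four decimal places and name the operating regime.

J = 0.3782, regime = climb

set_propeller: D = 1.506 m, P = 1.998 m (p = P/D = 1.326693); state ← (V=0, rpm=0)
set_airspeed(93.57): V ← 93.57 m/s
throttle_to(9856): rpm ← 9856
final state: V = 93.57 m/s, rpm = 9856 → n = rpm/60 = 164.266667 rev/s
J = V / (n·D) = 93.57 / (164.266667 × 1.506) = 0.378235
regime bands: climb J<0.6633 | cruise [0.6633, 1.3267) | windmill J≥1.3267
J = 0.3782 → climb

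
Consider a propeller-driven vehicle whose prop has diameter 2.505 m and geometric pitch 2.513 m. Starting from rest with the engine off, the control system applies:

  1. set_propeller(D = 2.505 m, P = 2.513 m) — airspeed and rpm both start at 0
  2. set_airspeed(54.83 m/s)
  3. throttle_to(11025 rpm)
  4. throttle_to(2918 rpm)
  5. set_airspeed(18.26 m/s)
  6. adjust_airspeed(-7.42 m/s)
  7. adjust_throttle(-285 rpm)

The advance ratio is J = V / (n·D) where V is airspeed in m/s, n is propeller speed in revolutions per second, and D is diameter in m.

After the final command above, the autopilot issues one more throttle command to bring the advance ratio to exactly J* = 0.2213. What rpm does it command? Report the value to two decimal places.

set_propeller: D = 2.505 m, P = 2.513 m (p = P/D = 1.003194); state ← (V=0, rpm=0)
set_airspeed(54.83): V ← 54.83 m/s
throttle_to(11025): rpm ← 11025
throttle_to(2918): rpm ← 2918
set_airspeed(18.26): V ← 18.26 m/s
adjust_airspeed(-7.42): V ← 18.26 -7.42 = 10.84 m/s
adjust_throttle(-285): rpm ← 2918 -285 = 2633
final state: V = 10.84 m/s, rpm = 2633 → n = rpm/60 = 43.883333 rev/s
target J* = 0.2213; solve J* = V/(n·D) for n: n = V/(J*·D) = 10.84/(0.2213 × 2.505) = 19.554204 rev/s
rpm = 60·n = 1173.252230

rpm = 1173.25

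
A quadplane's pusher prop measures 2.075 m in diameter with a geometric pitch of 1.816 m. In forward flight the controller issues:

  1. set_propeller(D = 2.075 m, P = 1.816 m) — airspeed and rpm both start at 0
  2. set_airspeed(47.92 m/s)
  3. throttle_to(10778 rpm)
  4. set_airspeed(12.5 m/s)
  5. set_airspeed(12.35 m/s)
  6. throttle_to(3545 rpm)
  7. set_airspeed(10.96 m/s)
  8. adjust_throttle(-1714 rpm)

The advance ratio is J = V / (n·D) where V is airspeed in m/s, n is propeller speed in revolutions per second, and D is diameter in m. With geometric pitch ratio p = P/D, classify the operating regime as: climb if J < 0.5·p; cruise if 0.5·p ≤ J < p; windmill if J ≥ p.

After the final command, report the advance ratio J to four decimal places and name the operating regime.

J = 0.1731, regime = climb

set_propeller: D = 2.075 m, P = 1.816 m (p = P/D = 0.875181); state ← (V=0, rpm=0)
set_airspeed(47.92): V ← 47.92 m/s
throttle_to(10778): rpm ← 10778
set_airspeed(12.5): V ← 12.5 m/s
set_airspeed(12.35): V ← 12.35 m/s
throttle_to(3545): rpm ← 3545
set_airspeed(10.96): V ← 10.96 m/s
adjust_throttle(-1714): rpm ← 3545 -1714 = 1831
final state: V = 10.96 m/s, rpm = 1831 → n = rpm/60 = 30.516667 rev/s
J = V / (n·D) = 10.96 / (30.516667 × 2.075) = 0.173083
regime bands: climb J<0.4376 | cruise [0.4376, 0.8752) | windmill J≥0.8752
J = 0.1731 → climb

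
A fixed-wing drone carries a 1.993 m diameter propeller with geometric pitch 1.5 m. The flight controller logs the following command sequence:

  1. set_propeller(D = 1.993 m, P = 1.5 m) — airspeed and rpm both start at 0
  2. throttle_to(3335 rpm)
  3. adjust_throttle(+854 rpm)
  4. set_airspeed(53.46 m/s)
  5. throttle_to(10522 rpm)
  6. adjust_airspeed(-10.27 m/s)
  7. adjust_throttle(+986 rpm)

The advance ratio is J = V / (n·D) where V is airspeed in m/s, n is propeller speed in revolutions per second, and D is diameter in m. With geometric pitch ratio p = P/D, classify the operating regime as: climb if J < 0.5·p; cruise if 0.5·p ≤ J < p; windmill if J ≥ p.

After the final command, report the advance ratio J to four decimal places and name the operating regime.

J = 0.1130, regime = climb

set_propeller: D = 1.993 m, P = 1.5 m (p = P/D = 0.752634); state ← (V=0, rpm=0)
throttle_to(3335): rpm ← 3335
adjust_throttle(+854): rpm ← 3335 +854 = 4189
set_airspeed(53.46): V ← 53.46 m/s
throttle_to(10522): rpm ← 10522
adjust_airspeed(-10.27): V ← 53.46 -10.27 = 43.19 m/s
adjust_throttle(+986): rpm ← 10522 +986 = 11508
final state: V = 43.19 m/s, rpm = 11508 → n = rpm/60 = 191.800000 rev/s
J = V / (n·D) = 43.19 / (191.800000 × 1.993) = 0.112987
regime bands: climb J<0.3763 | cruise [0.3763, 0.7526) | windmill J≥0.7526
J = 0.1130 → climb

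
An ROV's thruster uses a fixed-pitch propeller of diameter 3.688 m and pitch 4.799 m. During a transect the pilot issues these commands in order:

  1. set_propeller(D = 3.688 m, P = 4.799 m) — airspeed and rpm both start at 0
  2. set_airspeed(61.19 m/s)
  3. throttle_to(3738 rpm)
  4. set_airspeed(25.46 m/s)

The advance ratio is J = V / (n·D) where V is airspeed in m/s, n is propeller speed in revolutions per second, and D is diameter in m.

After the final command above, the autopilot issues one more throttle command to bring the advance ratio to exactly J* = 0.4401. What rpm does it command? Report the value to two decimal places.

rpm = 941.17

set_propeller: D = 3.688 m, P = 4.799 m (p = P/D = 1.301247); state ← (V=0, rpm=0)
set_airspeed(61.19): V ← 61.19 m/s
throttle_to(3738): rpm ← 3738
set_airspeed(25.46): V ← 25.46 m/s
final state: V = 25.46 m/s, rpm = 3738 → n = rpm/60 = 62.300000 rev/s
target J* = 0.4401; solve J* = V/(n·D) for n: n = V/(J*·D) = 25.46/(0.4401 × 3.688) = 15.686141 rev/s
rpm = 60·n = 941.168468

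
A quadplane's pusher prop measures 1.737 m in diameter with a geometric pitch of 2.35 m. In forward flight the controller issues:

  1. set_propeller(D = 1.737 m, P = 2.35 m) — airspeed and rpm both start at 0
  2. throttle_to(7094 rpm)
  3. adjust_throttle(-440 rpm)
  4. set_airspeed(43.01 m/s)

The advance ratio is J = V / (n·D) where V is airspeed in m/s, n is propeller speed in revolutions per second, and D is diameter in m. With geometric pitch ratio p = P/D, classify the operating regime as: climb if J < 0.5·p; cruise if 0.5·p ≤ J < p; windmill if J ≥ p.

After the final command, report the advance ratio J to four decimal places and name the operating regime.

set_propeller: D = 1.737 m, P = 2.35 m (p = P/D = 1.352907); state ← (V=0, rpm=0)
throttle_to(7094): rpm ← 7094
adjust_throttle(-440): rpm ← 7094 -440 = 6654
set_airspeed(43.01): V ← 43.01 m/s
final state: V = 43.01 m/s, rpm = 6654 → n = rpm/60 = 110.900000 rev/s
J = V / (n·D) = 43.01 / (110.900000 × 1.737) = 0.223274
regime bands: climb J<0.6765 | cruise [0.6765, 1.3529) | windmill J≥1.3529
J = 0.2233 → climb

J = 0.2233, regime = climb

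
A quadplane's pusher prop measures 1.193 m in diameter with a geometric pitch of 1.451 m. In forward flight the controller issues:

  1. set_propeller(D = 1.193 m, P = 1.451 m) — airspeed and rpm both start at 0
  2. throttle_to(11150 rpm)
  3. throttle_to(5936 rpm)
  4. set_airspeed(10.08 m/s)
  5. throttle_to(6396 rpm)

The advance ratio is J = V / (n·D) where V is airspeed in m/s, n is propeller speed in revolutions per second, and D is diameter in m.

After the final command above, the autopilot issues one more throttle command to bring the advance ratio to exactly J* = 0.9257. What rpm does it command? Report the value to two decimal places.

rpm = 547.65

set_propeller: D = 1.193 m, P = 1.451 m (p = P/D = 1.216262); state ← (V=0, rpm=0)
throttle_to(11150): rpm ← 11150
throttle_to(5936): rpm ← 5936
set_airspeed(10.08): V ← 10.08 m/s
throttle_to(6396): rpm ← 6396
final state: V = 10.08 m/s, rpm = 6396 → n = rpm/60 = 106.600000 rev/s
target J* = 0.9257; solve J* = V/(n·D) for n: n = V/(J*·D) = 10.08/(0.9257 × 1.193) = 9.127458 rev/s
rpm = 60·n = 547.647457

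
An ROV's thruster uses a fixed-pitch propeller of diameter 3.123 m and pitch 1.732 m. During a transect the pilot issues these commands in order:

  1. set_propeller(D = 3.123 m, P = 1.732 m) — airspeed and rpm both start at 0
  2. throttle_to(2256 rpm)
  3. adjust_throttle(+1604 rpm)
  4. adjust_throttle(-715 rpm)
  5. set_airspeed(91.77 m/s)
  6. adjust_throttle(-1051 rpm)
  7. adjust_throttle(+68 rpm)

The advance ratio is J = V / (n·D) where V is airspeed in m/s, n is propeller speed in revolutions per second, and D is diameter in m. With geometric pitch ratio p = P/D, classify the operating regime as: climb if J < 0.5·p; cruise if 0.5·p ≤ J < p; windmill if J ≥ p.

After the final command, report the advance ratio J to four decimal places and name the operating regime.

set_propeller: D = 3.123 m, P = 1.732 m (p = P/D = 0.554595); state ← (V=0, rpm=0)
throttle_to(2256): rpm ← 2256
adjust_throttle(+1604): rpm ← 2256 +1604 = 3860
adjust_throttle(-715): rpm ← 3860 -715 = 3145
set_airspeed(91.77): V ← 91.77 m/s
adjust_throttle(-1051): rpm ← 3145 -1051 = 2094
adjust_throttle(+68): rpm ← 2094 +68 = 2162
final state: V = 91.77 m/s, rpm = 2162 → n = rpm/60 = 36.033333 rev/s
J = V / (n·D) = 91.77 / (36.033333 × 3.123) = 0.815501
regime bands: climb J<0.2773 | cruise [0.2773, 0.5546) | windmill J≥0.5546
J = 0.8155 → windmill

J = 0.8155, regime = windmill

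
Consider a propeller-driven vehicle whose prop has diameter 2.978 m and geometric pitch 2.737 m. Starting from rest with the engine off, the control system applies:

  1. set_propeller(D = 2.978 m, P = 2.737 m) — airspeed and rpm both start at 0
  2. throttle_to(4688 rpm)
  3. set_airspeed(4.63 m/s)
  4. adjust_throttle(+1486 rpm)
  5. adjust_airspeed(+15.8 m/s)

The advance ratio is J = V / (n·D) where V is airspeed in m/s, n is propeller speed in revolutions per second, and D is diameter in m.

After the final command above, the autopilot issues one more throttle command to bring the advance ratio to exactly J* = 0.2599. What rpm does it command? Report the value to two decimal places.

set_propeller: D = 2.978 m, P = 2.737 m (p = P/D = 0.919073); state ← (V=0, rpm=0)
throttle_to(4688): rpm ← 4688
set_airspeed(4.63): V ← 4.63 m/s
adjust_throttle(+1486): rpm ← 4688 +1486 = 6174
adjust_airspeed(+15.8): V ← 4.63 +15.8 = 20.43 m/s
final state: V = 20.43 m/s, rpm = 6174 → n = rpm/60 = 102.900000 rev/s
target J* = 0.2599; solve J* = V/(n·D) for n: n = V/(J*·D) = 20.43/(0.2599 × 2.978) = 26.395956 rev/s
rpm = 60·n = 1583.757353

rpm = 1583.76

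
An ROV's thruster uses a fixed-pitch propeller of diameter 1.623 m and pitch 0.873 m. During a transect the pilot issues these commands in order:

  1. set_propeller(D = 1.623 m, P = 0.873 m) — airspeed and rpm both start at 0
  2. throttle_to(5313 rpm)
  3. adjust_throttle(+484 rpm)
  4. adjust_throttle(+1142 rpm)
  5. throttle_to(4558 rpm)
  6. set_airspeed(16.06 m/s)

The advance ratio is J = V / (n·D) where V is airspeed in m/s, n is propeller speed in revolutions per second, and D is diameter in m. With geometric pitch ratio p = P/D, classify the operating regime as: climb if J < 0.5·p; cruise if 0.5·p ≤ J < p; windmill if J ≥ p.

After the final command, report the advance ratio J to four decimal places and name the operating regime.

J = 0.1303, regime = climb

set_propeller: D = 1.623 m, P = 0.873 m (p = P/D = 0.537893); state ← (V=0, rpm=0)
throttle_to(5313): rpm ← 5313
adjust_throttle(+484): rpm ← 5313 +484 = 5797
adjust_throttle(+1142): rpm ← 5797 +1142 = 6939
throttle_to(4558): rpm ← 4558
set_airspeed(16.06): V ← 16.06 m/s
final state: V = 16.06 m/s, rpm = 4558 → n = rpm/60 = 75.966667 rev/s
J = V / (n·D) = 16.06 / (75.966667 × 1.623) = 0.130258
regime bands: climb J<0.2689 | cruise [0.2689, 0.5379) | windmill J≥0.5379
J = 0.1303 → climb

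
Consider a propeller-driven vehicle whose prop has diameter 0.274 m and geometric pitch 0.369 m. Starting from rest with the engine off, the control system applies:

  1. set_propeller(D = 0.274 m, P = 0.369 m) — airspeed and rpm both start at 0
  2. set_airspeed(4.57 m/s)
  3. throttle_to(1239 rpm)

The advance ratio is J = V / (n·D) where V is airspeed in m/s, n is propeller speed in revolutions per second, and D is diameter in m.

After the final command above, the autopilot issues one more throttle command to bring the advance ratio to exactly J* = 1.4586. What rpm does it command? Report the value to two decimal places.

rpm = 686.09

set_propeller: D = 0.274 m, P = 0.369 m (p = P/D = 1.346715); state ← (V=0, rpm=0)
set_airspeed(4.57): V ← 4.57 m/s
throttle_to(1239): rpm ← 1239
final state: V = 4.57 m/s, rpm = 1239 → n = rpm/60 = 20.650000 rev/s
target J* = 1.4586; solve J* = V/(n·D) for n: n = V/(J*·D) = 4.57/(1.4586 × 0.274) = 11.434823 rev/s
rpm = 60·n = 686.089351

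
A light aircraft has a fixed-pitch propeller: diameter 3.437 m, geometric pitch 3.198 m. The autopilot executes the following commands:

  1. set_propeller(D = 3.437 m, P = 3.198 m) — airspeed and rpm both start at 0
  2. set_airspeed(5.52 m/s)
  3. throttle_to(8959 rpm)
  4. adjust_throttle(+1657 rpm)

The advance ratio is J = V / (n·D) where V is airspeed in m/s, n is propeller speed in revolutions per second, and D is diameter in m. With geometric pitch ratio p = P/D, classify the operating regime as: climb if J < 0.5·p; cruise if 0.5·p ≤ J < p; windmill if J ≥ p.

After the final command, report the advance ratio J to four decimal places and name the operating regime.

set_propeller: D = 3.437 m, P = 3.198 m (p = P/D = 0.930463); state ← (V=0, rpm=0)
set_airspeed(5.52): V ← 5.52 m/s
throttle_to(8959): rpm ← 8959
adjust_throttle(+1657): rpm ← 8959 +1657 = 10616
final state: V = 5.52 m/s, rpm = 10616 → n = rpm/60 = 176.933333 rev/s
J = V / (n·D) = 5.52 / (176.933333 × 3.437) = 0.009077
regime bands: climb J<0.4652 | cruise [0.4652, 0.9305) | windmill J≥0.9305
J = 0.0091 → climb

J = 0.0091, regime = climb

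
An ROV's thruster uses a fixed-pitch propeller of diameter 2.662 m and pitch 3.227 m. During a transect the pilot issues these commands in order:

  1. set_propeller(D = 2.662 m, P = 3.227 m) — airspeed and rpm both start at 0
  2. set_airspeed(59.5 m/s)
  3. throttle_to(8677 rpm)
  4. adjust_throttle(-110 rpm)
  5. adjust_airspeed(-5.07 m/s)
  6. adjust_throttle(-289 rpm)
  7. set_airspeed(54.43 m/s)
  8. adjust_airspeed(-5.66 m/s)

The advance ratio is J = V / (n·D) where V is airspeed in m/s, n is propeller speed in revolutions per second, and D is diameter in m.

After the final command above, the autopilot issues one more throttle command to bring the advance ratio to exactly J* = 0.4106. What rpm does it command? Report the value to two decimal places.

rpm = 2677.18

set_propeller: D = 2.662 m, P = 3.227 m (p = P/D = 1.212246); state ← (V=0, rpm=0)
set_airspeed(59.5): V ← 59.5 m/s
throttle_to(8677): rpm ← 8677
adjust_throttle(-110): rpm ← 8677 -110 = 8567
adjust_airspeed(-5.07): V ← 59.5 -5.07 = 54.43 m/s
adjust_throttle(-289): rpm ← 8567 -289 = 8278
set_airspeed(54.43): V ← 54.43 m/s
adjust_airspeed(-5.66): V ← 54.43 -5.66 = 48.77 m/s
final state: V = 48.77 m/s, rpm = 8278 → n = rpm/60 = 137.966667 rev/s
target J* = 0.4106; solve J* = V/(n·D) for n: n = V/(J*·D) = 48.77/(0.4106 × 2.662) = 44.619609 rev/s
rpm = 60·n = 2677.176535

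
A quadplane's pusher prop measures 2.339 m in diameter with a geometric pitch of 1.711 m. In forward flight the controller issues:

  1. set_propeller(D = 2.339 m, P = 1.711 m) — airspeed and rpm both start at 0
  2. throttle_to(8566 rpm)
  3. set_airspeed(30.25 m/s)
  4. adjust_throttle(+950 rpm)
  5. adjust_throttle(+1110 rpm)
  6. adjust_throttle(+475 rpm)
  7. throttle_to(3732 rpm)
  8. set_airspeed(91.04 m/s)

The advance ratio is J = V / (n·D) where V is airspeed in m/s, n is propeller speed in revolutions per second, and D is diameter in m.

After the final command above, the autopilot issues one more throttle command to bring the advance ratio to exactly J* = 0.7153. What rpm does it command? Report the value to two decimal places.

rpm = 3264.86

set_propeller: D = 2.339 m, P = 1.711 m (p = P/D = 0.731509); state ← (V=0, rpm=0)
throttle_to(8566): rpm ← 8566
set_airspeed(30.25): V ← 30.25 m/s
adjust_throttle(+950): rpm ← 8566 +950 = 9516
adjust_throttle(+1110): rpm ← 9516 +1110 = 10626
adjust_throttle(+475): rpm ← 10626 +475 = 11101
throttle_to(3732): rpm ← 3732
set_airspeed(91.04): V ← 91.04 m/s
final state: V = 91.04 m/s, rpm = 3732 → n = rpm/60 = 62.200000 rev/s
target J* = 0.7153; solve J* = V/(n·D) for n: n = V/(J*·D) = 91.04/(0.7153 × 2.339) = 54.414395 rev/s
rpm = 60·n = 3264.863680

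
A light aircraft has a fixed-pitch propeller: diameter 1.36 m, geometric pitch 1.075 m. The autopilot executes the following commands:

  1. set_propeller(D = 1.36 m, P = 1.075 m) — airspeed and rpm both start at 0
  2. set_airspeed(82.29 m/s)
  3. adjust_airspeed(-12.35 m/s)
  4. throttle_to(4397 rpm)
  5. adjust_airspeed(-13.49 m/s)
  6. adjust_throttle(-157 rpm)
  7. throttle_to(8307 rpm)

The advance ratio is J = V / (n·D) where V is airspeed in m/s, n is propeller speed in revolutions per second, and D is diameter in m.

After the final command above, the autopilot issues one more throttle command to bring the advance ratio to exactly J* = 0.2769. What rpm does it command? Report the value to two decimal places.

set_propeller: D = 1.36 m, P = 1.075 m (p = P/D = 0.790441); state ← (V=0, rpm=0)
set_airspeed(82.29): V ← 82.29 m/s
adjust_airspeed(-12.35): V ← 82.29 -12.35 = 69.94 m/s
throttle_to(4397): rpm ← 4397
adjust_airspeed(-13.49): V ← 69.94 -13.49 = 56.45 m/s
adjust_throttle(-157): rpm ← 4397 -157 = 4240
throttle_to(8307): rpm ← 8307
final state: V = 56.45 m/s, rpm = 8307 → n = rpm/60 = 138.450000 rev/s
target J* = 0.2769; solve J* = V/(n·D) for n: n = V/(J*·D) = 56.45/(0.2769 × 1.36) = 149.900155 rev/s
rpm = 60·n = 8994.009305

rpm = 8994.01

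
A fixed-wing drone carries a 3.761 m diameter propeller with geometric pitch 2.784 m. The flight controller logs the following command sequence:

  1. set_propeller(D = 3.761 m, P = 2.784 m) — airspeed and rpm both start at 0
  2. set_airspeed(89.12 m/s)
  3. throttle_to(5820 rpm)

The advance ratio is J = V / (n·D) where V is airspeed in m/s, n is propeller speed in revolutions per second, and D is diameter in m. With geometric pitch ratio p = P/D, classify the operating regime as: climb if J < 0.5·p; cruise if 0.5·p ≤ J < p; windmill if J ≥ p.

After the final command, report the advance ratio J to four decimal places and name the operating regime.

set_propeller: D = 3.761 m, P = 2.784 m (p = P/D = 0.740229); state ← (V=0, rpm=0)
set_airspeed(89.12): V ← 89.12 m/s
throttle_to(5820): rpm ← 5820
final state: V = 89.12 m/s, rpm = 5820 → n = rpm/60 = 97.000000 rev/s
J = V / (n·D) = 89.12 / (97.000000 × 3.761) = 0.244287
regime bands: climb J<0.3701 | cruise [0.3701, 0.7402) | windmill J≥0.7402
J = 0.2443 → climb

J = 0.2443, regime = climb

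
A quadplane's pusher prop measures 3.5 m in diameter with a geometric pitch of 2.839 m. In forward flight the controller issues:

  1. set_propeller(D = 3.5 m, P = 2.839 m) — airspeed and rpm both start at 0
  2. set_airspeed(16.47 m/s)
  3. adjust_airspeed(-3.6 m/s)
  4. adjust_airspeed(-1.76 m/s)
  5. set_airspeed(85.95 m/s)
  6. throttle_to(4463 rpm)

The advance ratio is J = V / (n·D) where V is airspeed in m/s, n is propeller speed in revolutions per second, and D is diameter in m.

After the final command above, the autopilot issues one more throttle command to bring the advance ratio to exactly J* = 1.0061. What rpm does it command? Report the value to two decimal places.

rpm = 1464.50

set_propeller: D = 3.5 m, P = 2.839 m (p = P/D = 0.811143); state ← (V=0, rpm=0)
set_airspeed(16.47): V ← 16.47 m/s
adjust_airspeed(-3.6): V ← 16.47 -3.6 = 12.87 m/s
adjust_airspeed(-1.76): V ← 12.87 -1.76 = 11.11 m/s
set_airspeed(85.95): V ← 85.95 m/s
throttle_to(4463): rpm ← 4463
final state: V = 85.95 m/s, rpm = 4463 → n = rpm/60 = 74.383333 rev/s
target J* = 1.0061; solve J* = V/(n·D) for n: n = V/(J*·D) = 85.95/(1.0061 × 3.5) = 24.408253 rev/s
rpm = 60·n = 1464.495151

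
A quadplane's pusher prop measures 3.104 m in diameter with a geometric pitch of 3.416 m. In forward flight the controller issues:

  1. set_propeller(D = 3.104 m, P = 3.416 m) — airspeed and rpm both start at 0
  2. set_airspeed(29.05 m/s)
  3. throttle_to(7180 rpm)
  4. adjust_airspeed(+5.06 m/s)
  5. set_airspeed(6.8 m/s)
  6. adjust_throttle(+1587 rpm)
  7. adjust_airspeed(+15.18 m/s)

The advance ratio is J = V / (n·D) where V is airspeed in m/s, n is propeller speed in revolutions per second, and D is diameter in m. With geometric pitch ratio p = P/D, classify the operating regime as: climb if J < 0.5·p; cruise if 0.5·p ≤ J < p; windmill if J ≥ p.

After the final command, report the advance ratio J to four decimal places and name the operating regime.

J = 0.0485, regime = climb

set_propeller: D = 3.104 m, P = 3.416 m (p = P/D = 1.100515); state ← (V=0, rpm=0)
set_airspeed(29.05): V ← 29.05 m/s
throttle_to(7180): rpm ← 7180
adjust_airspeed(+5.06): V ← 29.05 +5.06 = 34.11 m/s
set_airspeed(6.8): V ← 6.8 m/s
adjust_throttle(+1587): rpm ← 7180 +1587 = 8767
adjust_airspeed(+15.18): V ← 6.8 +15.18 = 21.98 m/s
final state: V = 21.98 m/s, rpm = 8767 → n = rpm/60 = 146.116667 rev/s
J = V / (n·D) = 21.98 / (146.116667 × 3.104) = 0.048463
regime bands: climb J<0.5503 | cruise [0.5503, 1.1005) | windmill J≥1.1005
J = 0.0485 → climb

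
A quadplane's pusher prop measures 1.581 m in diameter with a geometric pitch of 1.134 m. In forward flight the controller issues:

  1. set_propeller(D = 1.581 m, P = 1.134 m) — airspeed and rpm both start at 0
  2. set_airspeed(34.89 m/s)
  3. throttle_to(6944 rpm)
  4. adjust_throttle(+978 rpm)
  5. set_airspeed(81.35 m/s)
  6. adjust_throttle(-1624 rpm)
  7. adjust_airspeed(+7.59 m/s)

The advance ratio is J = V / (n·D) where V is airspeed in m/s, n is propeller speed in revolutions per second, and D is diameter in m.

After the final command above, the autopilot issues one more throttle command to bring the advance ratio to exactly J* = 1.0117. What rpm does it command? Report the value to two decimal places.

set_propeller: D = 1.581 m, P = 1.134 m (p = P/D = 0.717268); state ← (V=0, rpm=0)
set_airspeed(34.89): V ← 34.89 m/s
throttle_to(6944): rpm ← 6944
adjust_throttle(+978): rpm ← 6944 +978 = 7922
set_airspeed(81.35): V ← 81.35 m/s
adjust_throttle(-1624): rpm ← 7922 -1624 = 6298
adjust_airspeed(+7.59): V ← 81.35 +7.59 = 88.94 m/s
final state: V = 88.94 m/s, rpm = 6298 → n = rpm/60 = 104.966667 rev/s
target J* = 1.0117; solve J* = V/(n·D) for n: n = V/(J*·D) = 88.94/(1.0117 × 1.581) = 55.604956 rev/s
rpm = 60·n = 3336.297389

rpm = 3336.30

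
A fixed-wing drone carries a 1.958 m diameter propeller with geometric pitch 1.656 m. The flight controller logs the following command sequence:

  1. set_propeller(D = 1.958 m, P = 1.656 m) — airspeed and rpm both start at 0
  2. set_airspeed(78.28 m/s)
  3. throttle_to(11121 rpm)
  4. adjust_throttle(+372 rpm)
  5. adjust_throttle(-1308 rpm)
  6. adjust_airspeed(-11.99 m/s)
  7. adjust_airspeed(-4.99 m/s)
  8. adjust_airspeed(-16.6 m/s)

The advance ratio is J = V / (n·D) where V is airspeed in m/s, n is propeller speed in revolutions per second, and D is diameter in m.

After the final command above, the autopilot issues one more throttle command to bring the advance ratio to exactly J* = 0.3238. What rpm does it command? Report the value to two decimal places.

set_propeller: D = 1.958 m, P = 1.656 m (p = P/D = 0.845761); state ← (V=0, rpm=0)
set_airspeed(78.28): V ← 78.28 m/s
throttle_to(11121): rpm ← 11121
adjust_throttle(+372): rpm ← 11121 +372 = 11493
adjust_throttle(-1308): rpm ← 11493 -1308 = 10185
adjust_airspeed(-11.99): V ← 78.28 -11.99 = 66.29 m/s
adjust_airspeed(-4.99): V ← 66.29 -4.99 = 61.3 m/s
adjust_airspeed(-16.6): V ← 61.3 -16.6 = 44.7 m/s
final state: V = 44.7 m/s, rpm = 10185 → n = rpm/60 = 169.750000 rev/s
target J* = 0.3238; solve J* = V/(n·D) for n: n = V/(J*·D) = 44.7/(0.3238 × 1.958) = 70.504687 rev/s
rpm = 60·n = 4230.281243

rpm = 4230.28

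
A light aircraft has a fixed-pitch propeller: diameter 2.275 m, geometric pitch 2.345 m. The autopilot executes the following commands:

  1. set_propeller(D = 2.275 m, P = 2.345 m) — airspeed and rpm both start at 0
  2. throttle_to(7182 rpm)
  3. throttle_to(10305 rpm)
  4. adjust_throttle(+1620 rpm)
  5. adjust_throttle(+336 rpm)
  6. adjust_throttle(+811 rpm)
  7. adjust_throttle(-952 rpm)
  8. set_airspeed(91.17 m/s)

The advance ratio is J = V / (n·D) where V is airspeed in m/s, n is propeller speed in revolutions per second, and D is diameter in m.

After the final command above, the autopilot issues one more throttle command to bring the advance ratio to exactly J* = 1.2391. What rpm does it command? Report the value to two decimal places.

set_propeller: D = 2.275 m, P = 2.345 m (p = P/D = 1.030769); state ← (V=0, rpm=0)
throttle_to(7182): rpm ← 7182
throttle_to(10305): rpm ← 10305
adjust_throttle(+1620): rpm ← 10305 +1620 = 11925
adjust_throttle(+336): rpm ← 11925 +336 = 12261
adjust_throttle(+811): rpm ← 12261 +811 = 13072
adjust_throttle(-952): rpm ← 13072 -952 = 12120
set_airspeed(91.17): V ← 91.17 m/s
final state: V = 91.17 m/s, rpm = 12120 → n = rpm/60 = 202.000000 rev/s
target J* = 1.2391; solve J* = V/(n·D) for n: n = V/(J*·D) = 91.17/(1.2391 × 2.275) = 32.341801 rev/s
rpm = 60·n = 1940.508043

rpm = 1940.51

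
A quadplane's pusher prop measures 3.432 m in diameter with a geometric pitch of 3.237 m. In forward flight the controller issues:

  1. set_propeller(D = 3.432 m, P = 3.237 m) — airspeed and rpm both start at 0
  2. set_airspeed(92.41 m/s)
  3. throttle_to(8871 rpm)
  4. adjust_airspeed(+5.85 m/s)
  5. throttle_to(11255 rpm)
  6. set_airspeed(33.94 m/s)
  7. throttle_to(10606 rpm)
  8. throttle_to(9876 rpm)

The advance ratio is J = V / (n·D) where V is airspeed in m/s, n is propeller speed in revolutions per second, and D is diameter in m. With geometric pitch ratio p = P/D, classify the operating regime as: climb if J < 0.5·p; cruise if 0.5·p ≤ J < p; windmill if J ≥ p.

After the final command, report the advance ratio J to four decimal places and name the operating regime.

J = 0.0601, regime = climb

set_propeller: D = 3.432 m, P = 3.237 m (p = P/D = 0.943182); state ← (V=0, rpm=0)
set_airspeed(92.41): V ← 92.41 m/s
throttle_to(8871): rpm ← 8871
adjust_airspeed(+5.85): V ← 92.41 +5.85 = 98.26 m/s
throttle_to(11255): rpm ← 11255
set_airspeed(33.94): V ← 33.94 m/s
throttle_to(10606): rpm ← 10606
throttle_to(9876): rpm ← 9876
final state: V = 33.94 m/s, rpm = 9876 → n = rpm/60 = 164.600000 rev/s
J = V / (n·D) = 33.94 / (164.600000 × 3.432) = 0.060081
regime bands: climb J<0.4716 | cruise [0.4716, 0.9432) | windmill J≥0.9432
J = 0.0601 → climb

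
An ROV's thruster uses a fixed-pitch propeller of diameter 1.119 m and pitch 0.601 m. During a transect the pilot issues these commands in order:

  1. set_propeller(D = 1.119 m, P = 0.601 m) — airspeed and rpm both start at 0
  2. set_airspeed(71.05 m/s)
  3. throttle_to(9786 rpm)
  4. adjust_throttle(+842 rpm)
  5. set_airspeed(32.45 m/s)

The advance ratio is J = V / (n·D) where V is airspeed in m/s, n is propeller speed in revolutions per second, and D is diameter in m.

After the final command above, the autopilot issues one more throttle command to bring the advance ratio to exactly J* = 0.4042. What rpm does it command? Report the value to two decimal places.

rpm = 4304.67

set_propeller: D = 1.119 m, P = 0.601 m (p = P/D = 0.537087); state ← (V=0, rpm=0)
set_airspeed(71.05): V ← 71.05 m/s
throttle_to(9786): rpm ← 9786
adjust_throttle(+842): rpm ← 9786 +842 = 10628
set_airspeed(32.45): V ← 32.45 m/s
final state: V = 32.45 m/s, rpm = 10628 → n = rpm/60 = 177.133333 rev/s
target J* = 0.4042; solve J* = V/(n·D) for n: n = V/(J*·D) = 32.45/(0.4042 × 1.119) = 71.744449 rev/s
rpm = 60·n = 4304.666949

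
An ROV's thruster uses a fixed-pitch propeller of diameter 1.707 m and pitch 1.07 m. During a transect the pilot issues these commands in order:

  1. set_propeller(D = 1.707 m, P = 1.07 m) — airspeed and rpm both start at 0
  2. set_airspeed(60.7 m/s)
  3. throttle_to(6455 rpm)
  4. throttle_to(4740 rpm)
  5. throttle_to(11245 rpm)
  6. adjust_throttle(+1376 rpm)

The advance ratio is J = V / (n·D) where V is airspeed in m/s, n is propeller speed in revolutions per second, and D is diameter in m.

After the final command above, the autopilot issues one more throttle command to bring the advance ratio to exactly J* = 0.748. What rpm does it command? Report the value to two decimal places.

rpm = 2852.36

set_propeller: D = 1.707 m, P = 1.07 m (p = P/D = 0.626831); state ← (V=0, rpm=0)
set_airspeed(60.7): V ← 60.7 m/s
throttle_to(6455): rpm ← 6455
throttle_to(4740): rpm ← 4740
throttle_to(11245): rpm ← 11245
adjust_throttle(+1376): rpm ← 11245 +1376 = 12621
final state: V = 60.7 m/s, rpm = 12621 → n = rpm/60 = 210.350000 rev/s
target J* = 0.748; solve J* = V/(n·D) for n: n = V/(J*·D) = 60.7/(0.748 × 1.707) = 47.539386 rev/s
rpm = 60·n = 2852.363185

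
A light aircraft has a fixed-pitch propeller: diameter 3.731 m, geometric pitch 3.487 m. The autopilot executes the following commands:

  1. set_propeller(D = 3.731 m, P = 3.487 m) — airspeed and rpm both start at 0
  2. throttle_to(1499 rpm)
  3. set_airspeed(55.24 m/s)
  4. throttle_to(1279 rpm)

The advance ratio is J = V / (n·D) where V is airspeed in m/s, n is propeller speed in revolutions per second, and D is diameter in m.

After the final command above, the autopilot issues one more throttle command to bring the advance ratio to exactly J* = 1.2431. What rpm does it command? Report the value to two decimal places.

set_propeller: D = 3.731 m, P = 3.487 m (p = P/D = 0.934602); state ← (V=0, rpm=0)
throttle_to(1499): rpm ← 1499
set_airspeed(55.24): V ← 55.24 m/s
throttle_to(1279): rpm ← 1279
final state: V = 55.24 m/s, rpm = 1279 → n = rpm/60 = 21.316667 rev/s
target J* = 1.2431; solve J* = V/(n·D) for n: n = V/(J*·D) = 55.24/(1.2431 × 3.731) = 11.910291 rev/s
rpm = 60·n = 714.617430

rpm = 714.62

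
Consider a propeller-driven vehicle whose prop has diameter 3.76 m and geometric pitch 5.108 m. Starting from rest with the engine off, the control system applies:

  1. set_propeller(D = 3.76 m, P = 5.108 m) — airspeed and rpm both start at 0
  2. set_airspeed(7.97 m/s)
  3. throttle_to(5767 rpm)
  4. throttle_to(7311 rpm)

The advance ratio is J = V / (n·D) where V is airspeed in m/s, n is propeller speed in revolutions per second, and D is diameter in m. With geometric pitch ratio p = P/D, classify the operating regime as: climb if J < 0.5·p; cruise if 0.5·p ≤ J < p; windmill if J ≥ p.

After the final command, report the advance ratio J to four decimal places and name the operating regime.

set_propeller: D = 3.76 m, P = 5.108 m (p = P/D = 1.358511); state ← (V=0, rpm=0)
set_airspeed(7.97): V ← 7.97 m/s
throttle_to(5767): rpm ← 5767
throttle_to(7311): rpm ← 7311
final state: V = 7.97 m/s, rpm = 7311 → n = rpm/60 = 121.850000 rev/s
J = V / (n·D) = 7.97 / (121.850000 × 3.76) = 0.017396
regime bands: climb J<0.6793 | cruise [0.6793, 1.3585) | windmill J≥1.3585
J = 0.0174 → climb

J = 0.0174, regime = climb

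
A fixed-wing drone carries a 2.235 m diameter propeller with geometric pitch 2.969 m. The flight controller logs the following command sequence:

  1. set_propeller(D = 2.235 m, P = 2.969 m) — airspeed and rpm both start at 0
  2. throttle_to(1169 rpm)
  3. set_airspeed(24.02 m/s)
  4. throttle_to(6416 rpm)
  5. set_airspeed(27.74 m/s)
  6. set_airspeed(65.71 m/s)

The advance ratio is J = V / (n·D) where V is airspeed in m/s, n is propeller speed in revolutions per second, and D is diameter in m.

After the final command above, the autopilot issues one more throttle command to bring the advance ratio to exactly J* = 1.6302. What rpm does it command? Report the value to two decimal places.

set_propeller: D = 2.235 m, P = 2.969 m (p = P/D = 1.328412); state ← (V=0, rpm=0)
throttle_to(1169): rpm ← 1169
set_airspeed(24.02): V ← 24.02 m/s
throttle_to(6416): rpm ← 6416
set_airspeed(27.74): V ← 27.74 m/s
set_airspeed(65.71): V ← 65.71 m/s
final state: V = 65.71 m/s, rpm = 6416 → n = rpm/60 = 106.933333 rev/s
target J* = 1.6302; solve J* = V/(n·D) for n: n = V/(J*·D) = 65.71/(1.6302 × 2.235) = 18.034871 rev/s
rpm = 60·n = 1082.092287

rpm = 1082.09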